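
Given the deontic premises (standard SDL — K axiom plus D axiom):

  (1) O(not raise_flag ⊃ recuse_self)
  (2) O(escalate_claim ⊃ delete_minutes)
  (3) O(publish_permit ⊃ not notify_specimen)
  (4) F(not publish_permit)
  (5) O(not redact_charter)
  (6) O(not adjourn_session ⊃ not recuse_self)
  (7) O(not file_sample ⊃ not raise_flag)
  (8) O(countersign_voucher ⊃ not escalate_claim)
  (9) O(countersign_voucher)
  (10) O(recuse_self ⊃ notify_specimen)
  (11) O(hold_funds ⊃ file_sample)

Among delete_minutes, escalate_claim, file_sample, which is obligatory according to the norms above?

file_sample

Premise 4, F(not publish_permit), is equivalent to O(publish_permit).
With premise 3, O(publish_permit ⊃ not notify_specimen), the K-axiom yields O(not notify_specimen).
Premise 10, O(recuse_self ⊃ notify_specimen), contraposes to O(not notify_specimen ⊃ not recuse_self); with O(not notify_specimen) we get O(not recuse_self).
The contrapositive of premise 1 (O(not raise_flag ⊃ recuse_self)) is O(not recuse_self ⊃ raise_flag), and O(not recuse_self) is already established, so O(raise_flag).
The contrapositive of premise 7 (O(not file_sample ⊃ not raise_flag)) is O(raise_flag ⊃ file_sample), and O(raise_flag) is already established, so O(file_sample).
So O(file_sample) holds — file_sample is obligatory. None of the other listed options is made obligatory by any chain of premises.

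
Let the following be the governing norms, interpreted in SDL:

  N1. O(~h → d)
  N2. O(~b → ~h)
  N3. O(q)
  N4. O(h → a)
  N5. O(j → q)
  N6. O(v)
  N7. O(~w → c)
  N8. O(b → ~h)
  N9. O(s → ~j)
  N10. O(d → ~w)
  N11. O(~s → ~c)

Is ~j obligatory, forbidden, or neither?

Obligatory

Premises 8 and 2 are O(b → ~h) and O(~b → ~h); every ideal world satisfies b or ~b, so in either case ~h holds — hence O(~h).
With premise 1, O(~h → d), the K-axiom yields O(d).
With premise 10, O(d → ~w), the K-axiom yields O(~w).
With premise 7, O(~w → c), the K-axiom yields O(c).
Premise 11 is O(~s → ~c); contrapositively O(c → s). Since O(c) holds, K gives O(s).
Applying K to premise 9 (O(s → ~j)) and O(s) yields O(~j).
Premises 3, 4, 5, 6 do not contribute to this derivation.
Hence ~j is obligatory.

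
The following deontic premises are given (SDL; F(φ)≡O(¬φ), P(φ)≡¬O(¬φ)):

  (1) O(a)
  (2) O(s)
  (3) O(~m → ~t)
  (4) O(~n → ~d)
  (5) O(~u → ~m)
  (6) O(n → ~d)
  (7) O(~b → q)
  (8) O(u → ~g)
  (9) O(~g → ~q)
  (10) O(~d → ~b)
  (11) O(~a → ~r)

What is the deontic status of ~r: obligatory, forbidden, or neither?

Premise 11 is O(~a → ~r), but O(~a) is not derivable from the premises, so it does not yield O(~r).
No premise or chain of K-axiom applications forces O(~r), and none forces O(r). So ~r is neither obligatory nor forbidden under these norms.

Neither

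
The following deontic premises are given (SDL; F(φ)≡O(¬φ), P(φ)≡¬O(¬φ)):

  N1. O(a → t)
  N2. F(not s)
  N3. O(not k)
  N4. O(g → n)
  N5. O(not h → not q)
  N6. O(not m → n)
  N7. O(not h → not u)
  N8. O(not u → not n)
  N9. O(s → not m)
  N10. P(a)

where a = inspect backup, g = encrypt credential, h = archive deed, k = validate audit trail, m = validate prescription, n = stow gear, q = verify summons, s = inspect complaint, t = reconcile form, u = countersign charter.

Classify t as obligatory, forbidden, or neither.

Neither

Premise 1 is O(a → t), but O(a) is not derivable from the premises (the permission P(a) asserts only not O(not a), not O(a)), so it does not yield O(t).
No premise or chain of K-axiom applications forces O(t), and none forces O(not t). So t is neither obligatory nor forbidden under these norms.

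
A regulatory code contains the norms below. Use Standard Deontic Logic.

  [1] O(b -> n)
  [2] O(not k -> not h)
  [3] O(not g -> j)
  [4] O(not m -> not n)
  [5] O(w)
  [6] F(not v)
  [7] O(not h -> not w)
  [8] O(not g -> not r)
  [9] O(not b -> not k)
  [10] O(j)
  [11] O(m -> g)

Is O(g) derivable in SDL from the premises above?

Yes

From premise 5 we have O(w).
The contrapositive of premise 7 (O(not h -> not w)) is O(w -> h), and O(w) is already established, so O(h).
The contrapositive of premise 2 (O(not k -> not h)) is O(h -> k), and O(h) is already established, so O(k).
Premise 9, O(not b -> not k), contraposes to O(k -> b); with O(k) we get O(b).
From O(b) and premise 1, O(b -> n), we obtain O(n).
Premise 4 is O(not m -> not n); contrapositively O(n -> m). Since O(n) holds, K gives O(m).
Premise 11 is O(m -> g); since O(m), deontic closure gives O(g).
Premises 3, 6, 8, 10 do not contribute to this derivation.
So O(g) follows.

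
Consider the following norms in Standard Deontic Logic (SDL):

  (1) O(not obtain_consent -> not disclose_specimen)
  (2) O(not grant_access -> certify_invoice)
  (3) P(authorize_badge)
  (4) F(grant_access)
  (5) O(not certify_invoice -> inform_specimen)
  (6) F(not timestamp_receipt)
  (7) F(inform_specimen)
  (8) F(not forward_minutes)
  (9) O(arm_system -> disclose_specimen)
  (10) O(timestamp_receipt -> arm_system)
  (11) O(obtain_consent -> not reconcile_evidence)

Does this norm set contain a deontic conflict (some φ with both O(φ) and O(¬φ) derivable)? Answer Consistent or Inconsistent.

Consistent

Premise 5 is O(not certify_invoice -> inform_specimen), but O(not certify_invoice) is not derivable from the premises, so it does not yield O(inform_specimen).
So O(inform_specimen) is not derivable, and the apparent clash with O(not inform_specimen) does not arise.
A world satisfying every obligation exists (e.g. arm_system=true, authorize_badge=false, certify_invoice=true, disclose_specimen=true, forward_minutes=true, grant_access=false, inform_specimen=false, obtain_consent=true, reconcile_evidence=false, timestamp_receipt=true); no atom is both obligatory and forbidden, so the set is consistent.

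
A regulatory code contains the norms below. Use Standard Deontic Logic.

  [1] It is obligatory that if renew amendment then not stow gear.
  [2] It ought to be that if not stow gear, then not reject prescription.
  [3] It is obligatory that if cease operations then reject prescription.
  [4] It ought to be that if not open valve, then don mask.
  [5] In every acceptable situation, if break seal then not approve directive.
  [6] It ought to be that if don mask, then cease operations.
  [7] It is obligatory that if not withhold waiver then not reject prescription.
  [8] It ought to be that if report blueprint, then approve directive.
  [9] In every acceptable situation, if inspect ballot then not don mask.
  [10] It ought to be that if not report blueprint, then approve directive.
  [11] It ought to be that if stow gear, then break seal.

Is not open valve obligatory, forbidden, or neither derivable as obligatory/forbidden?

Forbidden

Premises 8 and 10 are O(report_blueprint → approve_directive) and O(¬report_blueprint → approve_directive); every ideal world satisfies report_blueprint or ¬report_blueprint, so in either case approve_directive holds — hence O(approve_directive).
The contrapositive of premise 5 (O(break_seal → ¬approve_directive)) is O(approve_directive → ¬break_seal), and O(approve_directive) is already established, so O(¬break_seal).
Premise 11, O(stow_gear → break_seal), contraposes to O(¬break_seal → ¬stow_gear); with O(¬break_seal) we get O(¬stow_gear).
With premise 2, O(¬stow_gear → ¬reject_prescription), the K-axiom yields O(¬reject_prescription).
Premise 3, O(cease_operations → reject_prescription), contraposes to O(¬reject_prescription → ¬cease_operations); with O(¬reject_prescription) we get O(¬cease_operations).
The contrapositive of premise 6 (O(don_mask → cease_operations)) is O(¬cease_operations → ¬don_mask), and O(¬cease_operations) is already established, so O(¬don_mask).
The contrapositive of premise 4 (O(¬open_valve → don_mask)) is O(¬don_mask → open_valve), and O(¬don_mask) is already established, so O(open_valve).
Premises 1, 7, 9 do not contribute to this derivation.
Thus O(open_valve), which is F(¬open_valve): ¬open_valve is forbidden.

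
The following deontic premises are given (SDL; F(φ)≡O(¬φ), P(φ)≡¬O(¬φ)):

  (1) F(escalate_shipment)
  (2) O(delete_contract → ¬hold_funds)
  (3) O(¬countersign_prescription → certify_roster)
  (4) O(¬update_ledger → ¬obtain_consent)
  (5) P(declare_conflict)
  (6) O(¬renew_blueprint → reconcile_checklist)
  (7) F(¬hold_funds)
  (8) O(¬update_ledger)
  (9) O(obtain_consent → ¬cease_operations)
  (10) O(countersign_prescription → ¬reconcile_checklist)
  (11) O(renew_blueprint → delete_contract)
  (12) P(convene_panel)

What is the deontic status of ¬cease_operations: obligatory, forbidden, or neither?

Neither

Premise 9 is O(obtain_consent → ¬cease_operations), but O(obtain_consent) is not derivable from the premises, so it does not yield O(¬cease_operations).
No premise or chain of K-axiom applications forces O(¬cease_operations), and none forces O(cease_operations). So ¬cease_operations is neither obligatory nor forbidden under these norms.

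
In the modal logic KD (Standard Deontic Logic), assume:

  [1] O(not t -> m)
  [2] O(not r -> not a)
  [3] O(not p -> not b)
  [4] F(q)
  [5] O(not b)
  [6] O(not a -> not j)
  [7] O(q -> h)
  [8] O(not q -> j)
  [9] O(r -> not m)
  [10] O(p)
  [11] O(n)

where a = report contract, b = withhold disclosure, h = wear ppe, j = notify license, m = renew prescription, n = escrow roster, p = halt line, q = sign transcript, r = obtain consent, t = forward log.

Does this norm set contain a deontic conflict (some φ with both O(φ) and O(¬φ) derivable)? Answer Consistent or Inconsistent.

Consistent

Premise 3 is O(not p -> not b); even if O(not b) held, inferring O(not p) would be affirming the consequent — invalid.
So O(not p) is not derivable, and the apparent clash with O(p) does not arise.
A world satisfying every obligation exists (e.g. a=true, b=false, h=false, j=true, m=false, n=true, p=true, q=false, r=true, t=true); no atom is both obligatory and forbidden, so the set is consistent.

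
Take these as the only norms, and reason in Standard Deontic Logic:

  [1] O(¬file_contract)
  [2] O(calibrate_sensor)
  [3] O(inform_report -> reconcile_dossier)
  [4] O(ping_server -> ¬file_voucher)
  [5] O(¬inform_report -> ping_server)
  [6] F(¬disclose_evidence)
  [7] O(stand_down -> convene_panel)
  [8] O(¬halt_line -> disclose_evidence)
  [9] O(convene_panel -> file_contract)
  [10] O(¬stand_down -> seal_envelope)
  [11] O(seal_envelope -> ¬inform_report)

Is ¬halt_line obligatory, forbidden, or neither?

Neither

Premise 8 is O(¬halt_line -> disclose_evidence); even if O(disclose_evidence) held, inferring O(¬halt_line) would be affirming the consequent — invalid.
No premise or chain of K-axiom applications forces O(¬halt_line), and none forces O(halt_line). So ¬halt_line is neither obligatory nor forbidden under these norms.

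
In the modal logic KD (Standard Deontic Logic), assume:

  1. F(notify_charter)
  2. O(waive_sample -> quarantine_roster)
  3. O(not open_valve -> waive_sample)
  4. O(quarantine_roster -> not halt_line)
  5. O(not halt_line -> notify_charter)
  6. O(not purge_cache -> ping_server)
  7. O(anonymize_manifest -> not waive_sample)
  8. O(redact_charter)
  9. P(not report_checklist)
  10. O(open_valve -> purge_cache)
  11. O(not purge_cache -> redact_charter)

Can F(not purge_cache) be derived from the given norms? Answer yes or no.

Premise 1, F(notify_charter), is equivalent to O(not notify_charter).
Premise 5 is O(not halt_line -> notify_charter); contrapositively O(not notify_charter -> halt_line). Since O(not notify_charter) holds, K gives O(halt_line).
Premise 4 is O(quarantine_roster -> not halt_line); contrapositively O(halt_line -> not quarantine_roster). Since O(halt_line) holds, K gives O(not quarantine_roster).
Premise 2 is O(waive_sample -> quarantine_roster); contrapositively O(not quarantine_roster -> not waive_sample). Since O(not quarantine_roster) holds, K gives O(not waive_sample).
The contrapositive of premise 3 (O(not open_valve -> waive_sample)) is O(not waive_sample -> open_valve), and O(not waive_sample) is already established, so O(open_valve).
Applying K to premise 10 (O(open_valve -> purge_cache)) and O(open_valve) yields O(purge_cache).
Premises 6, 7, 8, 9, 11 do not contribute to this derivation.
So O(purge_cache) holds, i.e. F(not purge_cache). The claim follows.

Yes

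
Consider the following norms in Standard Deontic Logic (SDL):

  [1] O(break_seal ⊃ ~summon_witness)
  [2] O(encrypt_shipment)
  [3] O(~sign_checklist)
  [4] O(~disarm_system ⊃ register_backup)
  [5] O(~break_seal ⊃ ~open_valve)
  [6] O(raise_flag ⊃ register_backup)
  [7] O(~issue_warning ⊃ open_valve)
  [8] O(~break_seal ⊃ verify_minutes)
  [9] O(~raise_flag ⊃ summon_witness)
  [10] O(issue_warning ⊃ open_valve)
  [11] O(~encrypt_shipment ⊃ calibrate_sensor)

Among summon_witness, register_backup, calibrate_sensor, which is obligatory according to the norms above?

By case analysis on issue_warning: premise 10 gives O(issue_warning ⊃ open_valve) and premise 7 gives O(~issue_warning ⊃ open_valve), so O(open_valve) either way.
Premise 5, O(~break_seal ⊃ ~open_valve), contraposes to O(open_valve ⊃ break_seal); with O(open_valve) we get O(break_seal).
With premise 1, O(break_seal ⊃ ~summon_witness), the K-axiom yields O(~summon_witness).
Premise 9, O(~raise_flag ⊃ summon_witness), contraposes to O(~summon_witness ⊃ raise_flag); with O(~summon_witness) we get O(raise_flag).
With premise 6, O(raise_flag ⊃ register_backup), the K-axiom yields O(register_backup).
So O(register_backup) holds — register_backup is obligatory. None of the other listed options is made obligatory by any chain of premises.

register_backup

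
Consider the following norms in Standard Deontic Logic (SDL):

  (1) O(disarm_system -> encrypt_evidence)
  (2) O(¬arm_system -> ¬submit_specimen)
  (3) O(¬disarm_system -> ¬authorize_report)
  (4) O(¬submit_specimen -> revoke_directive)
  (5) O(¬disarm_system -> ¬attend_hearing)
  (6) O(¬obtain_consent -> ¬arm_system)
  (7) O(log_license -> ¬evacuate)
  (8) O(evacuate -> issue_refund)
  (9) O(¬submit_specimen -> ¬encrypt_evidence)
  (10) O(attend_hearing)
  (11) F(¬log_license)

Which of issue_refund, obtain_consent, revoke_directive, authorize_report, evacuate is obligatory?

From premise 10 we have O(attend_hearing).
Premise 5 is O(¬disarm_system -> ¬attend_hearing); contrapositively O(attend_hearing -> disarm_system). Since O(attend_hearing) holds, K gives O(disarm_system).
Premise 1 is O(disarm_system -> encrypt_evidence); since O(disarm_system), deontic closure gives O(encrypt_evidence).
Premise 9 is O(¬submit_specimen -> ¬encrypt_evidence); contrapositively O(encrypt_evidence -> submit_specimen). Since O(encrypt_evidence) holds, K gives O(submit_specimen).
Premise 2 is O(¬arm_system -> ¬submit_specimen); contrapositively O(submit_specimen -> arm_system). Since O(submit_specimen) holds, K gives O(arm_system).
Premise 6, O(¬obtain_consent -> ¬arm_system), contraposes to O(arm_system -> obtain_consent); with O(arm_system) we get O(obtain_consent).
So O(obtain_consent) holds — obtain_consent is obligatory. None of the other listed options is made obligatory by any chain of premises.

obtain_consent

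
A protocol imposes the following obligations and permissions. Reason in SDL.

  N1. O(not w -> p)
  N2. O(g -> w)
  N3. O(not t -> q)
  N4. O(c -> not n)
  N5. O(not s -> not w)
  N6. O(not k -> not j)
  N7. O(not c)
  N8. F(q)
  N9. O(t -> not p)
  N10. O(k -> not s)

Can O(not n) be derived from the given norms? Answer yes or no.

No

Premise 4 is O(c -> not n), but O(c) is not derivable from the premises, so it does not yield O(not n).
No other premise forces O(not n). An ideal world satisfying every premise can still have not n false, so O(not n) is not derivable.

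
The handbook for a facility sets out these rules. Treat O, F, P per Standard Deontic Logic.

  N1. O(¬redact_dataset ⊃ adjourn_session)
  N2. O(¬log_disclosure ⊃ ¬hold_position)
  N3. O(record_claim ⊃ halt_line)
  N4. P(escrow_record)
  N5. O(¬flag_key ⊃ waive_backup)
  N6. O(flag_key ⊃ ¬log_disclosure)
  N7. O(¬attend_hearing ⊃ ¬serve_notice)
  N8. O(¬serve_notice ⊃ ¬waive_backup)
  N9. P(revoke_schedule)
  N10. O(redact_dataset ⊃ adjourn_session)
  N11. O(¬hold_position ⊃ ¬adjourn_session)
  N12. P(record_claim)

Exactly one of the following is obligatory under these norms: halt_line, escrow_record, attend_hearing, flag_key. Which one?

Premises 10 and 1 cover both cases: O(redact_dataset ⊃ adjourn_session) and O(¬redact_dataset ⊃ adjourn_session). Since redact_dataset ∨ ¬redact_dataset is a tautology, O(adjourn_session) follows.
Premise 11, O(¬hold_position ⊃ ¬adjourn_session), contraposes to O(adjourn_session ⊃ hold_position); with O(adjourn_session) we get O(hold_position).
Premise 2 is O(¬log_disclosure ⊃ ¬hold_position); contrapositively O(hold_position ⊃ log_disclosure). Since O(hold_position) holds, K gives O(log_disclosure).
Premise 6 is O(flag_key ⊃ ¬log_disclosure); contrapositively O(log_disclosure ⊃ ¬flag_key). Since O(log_disclosure) holds, K gives O(¬flag_key).
From O(¬flag_key) and premise 5, O(¬flag_key ⊃ waive_backup), we obtain O(waive_backup).
The contrapositive of premise 8 (O(¬serve_notice ⊃ ¬waive_backup)) is O(waive_backup ⊃ serve_notice), and O(waive_backup) is already established, so O(serve_notice).
Premise 7, O(¬attend_hearing ⊃ ¬serve_notice), contraposes to O(serve_notice ⊃ attend_hearing); with O(serve_notice) we get O(attend_hearing).
So O(attend_hearing) holds — attend_hearing is obligatory. None of the other listed options is made obligatory by any chain of premises.

attend_hearing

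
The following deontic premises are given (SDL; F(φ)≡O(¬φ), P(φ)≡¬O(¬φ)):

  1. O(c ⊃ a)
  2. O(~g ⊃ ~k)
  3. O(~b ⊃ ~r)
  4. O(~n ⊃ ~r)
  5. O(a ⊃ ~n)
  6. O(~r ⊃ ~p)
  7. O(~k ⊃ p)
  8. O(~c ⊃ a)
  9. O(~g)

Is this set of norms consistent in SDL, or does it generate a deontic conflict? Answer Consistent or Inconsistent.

Inconsistent

Premises 8 and 1 are O(~c ⊃ a) and O(c ⊃ a); every ideal world satisfies ~c or c, so in either case a holds — hence O(a).
From O(a) and premise 5, O(a ⊃ ~n), we obtain O(~n).
From O(~n) and premise 4, O(~n ⊃ ~r), we obtain O(~r).
From O(~r) and premise 6, O(~r ⊃ ~p), we obtain O(~p).
Premise 7, O(~k ⊃ p), contraposes to O(~p ⊃ k); with O(~p) we get O(k).
Premise 2 is O(~g ⊃ ~k); contrapositively O(k ⊃ g). Since O(k) holds, K gives O(g).
But premise 9 directly asserts O(~g).
We now have both O(g) and O(~g) — g is simultaneously obligatory and forbidden, violating the D-axiom.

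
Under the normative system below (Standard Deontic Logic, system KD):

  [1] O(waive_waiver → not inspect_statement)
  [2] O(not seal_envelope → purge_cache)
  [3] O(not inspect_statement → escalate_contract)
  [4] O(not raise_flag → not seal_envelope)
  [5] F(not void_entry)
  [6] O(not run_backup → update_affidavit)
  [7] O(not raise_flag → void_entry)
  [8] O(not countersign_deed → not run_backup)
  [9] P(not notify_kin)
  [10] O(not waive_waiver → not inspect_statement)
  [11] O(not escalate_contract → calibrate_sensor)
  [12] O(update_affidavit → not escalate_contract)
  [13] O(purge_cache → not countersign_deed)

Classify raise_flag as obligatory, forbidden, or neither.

Premises 1 and 10 cover both cases: O(waive_waiver → not inspect_statement) and O(not waive_waiver → not inspect_statement). Since waive_waiver ∨ not waive_waiver is a tautology, O(not inspect_statement) follows.
With premise 3, O(not inspect_statement → escalate_contract), the K-axiom yields O(escalate_contract).
The contrapositive of premise 12 (O(update_affidavit → not escalate_contract)) is O(escalate_contract → not update_affidavit), and O(escalate_contract) is already established, so O(not update_affidavit).
Premise 6, O(not run_backup → update_affidavit), contraposes to O(not update_affidavit → run_backup); with O(not update_affidavit) we get O(run_backup).
Premise 8 is O(not countersign_deed → not run_backup); contrapositively O(run_backup → countersign_deed). Since O(run_backup) holds, K gives O(countersign_deed).
The contrapositive of premise 13 (O(purge_cache → not countersign_deed)) is O(countersign_deed → not purge_cache), and O(countersign_deed) is already established, so O(not purge_cache).
Premise 2 is O(not seal_envelope → purge_cache); contrapositively O(not purge_cache → seal_envelope). Since O(not purge_cache) holds, K gives O(seal_envelope).
Premise 4, O(not raise_flag → not seal_envelope), contraposes to O(seal_envelope → raise_flag); with O(seal_envelope) we get O(raise_flag).
Premises 5, 7, 9, 11 do not contribute to this derivation.
Hence raise_flag is obligatory.

Obligatory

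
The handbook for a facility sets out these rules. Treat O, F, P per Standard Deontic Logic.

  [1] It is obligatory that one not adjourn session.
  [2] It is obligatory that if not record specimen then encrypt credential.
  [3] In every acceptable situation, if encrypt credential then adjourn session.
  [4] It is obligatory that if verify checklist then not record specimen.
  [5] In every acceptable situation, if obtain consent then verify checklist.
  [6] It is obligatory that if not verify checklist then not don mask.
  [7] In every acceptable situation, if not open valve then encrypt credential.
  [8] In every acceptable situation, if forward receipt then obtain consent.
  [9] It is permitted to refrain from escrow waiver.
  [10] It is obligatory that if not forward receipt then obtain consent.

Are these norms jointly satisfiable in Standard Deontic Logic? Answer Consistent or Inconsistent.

Premises 10 and 8 cover both cases: O(¬forward_receipt → obtain_consent) and O(forward_receipt → obtain_consent). Since ¬forward_receipt ∨ forward_receipt is a tautology, O(obtain_consent) follows.
Applying K to premise 5 (O(obtain_consent → verify_checklist)) and O(obtain_consent) yields O(verify_checklist).
From O(verify_checklist) and premise 4, O(verify_checklist → ¬record_specimen), we obtain O(¬record_specimen).
Applying K to premise 2 (O(¬record_specimen → encrypt_credential)) and O(¬record_specimen) yields O(encrypt_credential).
With premise 3, O(encrypt_credential → adjourn_session), the K-axiom yields O(adjourn_session).
Yet premise 1 states O(¬adjourn_session).
We now have both O(adjourn_session) and O(¬adjourn_session) — adjourn_session is simultaneously obligatory and forbidden, violating the D-axiom.

Inconsistent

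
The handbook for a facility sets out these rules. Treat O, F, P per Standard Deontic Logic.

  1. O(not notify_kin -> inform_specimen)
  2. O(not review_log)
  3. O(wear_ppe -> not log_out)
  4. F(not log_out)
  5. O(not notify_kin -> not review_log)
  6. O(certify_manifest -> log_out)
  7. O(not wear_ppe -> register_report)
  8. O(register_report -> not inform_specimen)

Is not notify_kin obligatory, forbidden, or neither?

Forbidden

Premise 4, F(not log_out), is equivalent to O(log_out).
Premise 3, O(wear_ppe -> not log_out), contraposes to O(log_out -> not wear_ppe); with O(log_out) we get O(not wear_ppe).
Premise 7 is O(not wear_ppe -> register_report); since O(not wear_ppe), deontic closure gives O(register_report).
Applying K to premise 8 (O(register_report -> not inform_specimen)) and O(register_report) yields O(not inform_specimen).
Premise 1, O(not notify_kin -> inform_specimen), contraposes to O(not inform_specimen -> notify_kin); with O(not inform_specimen) we get O(notify_kin).
Premises 2, 5, 6 do not contribute to this derivation.
Thus O(notify_kin), which is F(not notify_kin): not notify_kin is forbidden.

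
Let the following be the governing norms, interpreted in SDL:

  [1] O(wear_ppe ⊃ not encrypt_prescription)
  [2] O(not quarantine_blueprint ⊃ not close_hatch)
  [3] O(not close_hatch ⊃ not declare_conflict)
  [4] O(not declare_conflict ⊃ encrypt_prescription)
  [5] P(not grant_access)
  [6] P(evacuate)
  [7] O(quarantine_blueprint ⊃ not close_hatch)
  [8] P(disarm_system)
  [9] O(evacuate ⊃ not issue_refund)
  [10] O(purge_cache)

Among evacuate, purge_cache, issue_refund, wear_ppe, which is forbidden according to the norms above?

Premises 7 and 2 are O(quarantine_blueprint ⊃ not close_hatch) and O(not quarantine_blueprint ⊃ not close_hatch); every ideal world satisfies quarantine_blueprint or not quarantine_blueprint, so in either case not close_hatch holds — hence O(not close_hatch).
With premise 3, O(not close_hatch ⊃ not declare_conflict), the K-axiom yields O(not declare_conflict).
Applying K to premise 4 (O(not declare_conflict ⊃ encrypt_prescription)) and O(not declare_conflict) yields O(encrypt_prescription).
Premise 1, O(wear_ppe ⊃ not encrypt_prescription), contraposes to O(encrypt_prescription ⊃ not wear_ppe); with O(encrypt_prescription) we get O(not wear_ppe).
So O(not wear_ppe) holds, i.e. wear_ppe is forbidden. None of the other listed options is forbidden under the premises.

wear_ppe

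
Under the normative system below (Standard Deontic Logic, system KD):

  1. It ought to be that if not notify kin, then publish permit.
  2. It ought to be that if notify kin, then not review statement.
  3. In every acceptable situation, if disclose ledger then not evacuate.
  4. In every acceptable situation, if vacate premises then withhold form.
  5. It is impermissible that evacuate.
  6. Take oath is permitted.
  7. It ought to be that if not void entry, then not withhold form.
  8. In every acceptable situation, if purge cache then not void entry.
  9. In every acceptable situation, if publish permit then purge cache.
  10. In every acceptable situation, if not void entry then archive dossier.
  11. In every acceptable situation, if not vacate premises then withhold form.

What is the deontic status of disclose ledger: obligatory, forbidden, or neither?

Premise 3 is O(disclose_ledger → ¬evacuate); even if O(¬evacuate) held, inferring O(disclose_ledger) would be affirming the consequent — invalid.
No premise or chain of K-axiom applications forces O(disclose_ledger), and none forces O(¬disclose_ledger). So disclose_ledger is neither obligatory nor forbidden under these norms.

Neither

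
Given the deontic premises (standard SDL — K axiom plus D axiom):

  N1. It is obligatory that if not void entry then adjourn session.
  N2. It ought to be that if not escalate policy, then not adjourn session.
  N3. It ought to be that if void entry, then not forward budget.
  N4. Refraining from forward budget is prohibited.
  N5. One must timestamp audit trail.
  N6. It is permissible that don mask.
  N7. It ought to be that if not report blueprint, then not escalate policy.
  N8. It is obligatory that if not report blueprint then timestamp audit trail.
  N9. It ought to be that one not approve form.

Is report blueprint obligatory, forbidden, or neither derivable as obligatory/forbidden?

F(¬forward_budget) at premise 4 means O(forward_budget).
The contrapositive of premise 3 (O(void_entry → ¬forward_budget)) is O(forward_budget → ¬void_entry), and O(forward_budget) is already established, so O(¬void_entry).
From O(¬void_entry) and premise 1, O(¬void_entry → adjourn_session), we obtain O(adjourn_session).
The contrapositive of premise 2 (O(¬escalate_policy → ¬adjourn_session)) is O(adjourn_session → escalate_policy), and O(adjourn_session) is already established, so O(escalate_policy).
Premise 7 is O(¬report_blueprint → ¬escalate_policy); contrapositively O(escalate_policy → report_blueprint). Since O(escalate_policy) holds, K gives O(report_blueprint).
Premises 5, 6, 8, 9 do not contribute to this derivation.
Hence report_blueprint is obligatory.

Obligatory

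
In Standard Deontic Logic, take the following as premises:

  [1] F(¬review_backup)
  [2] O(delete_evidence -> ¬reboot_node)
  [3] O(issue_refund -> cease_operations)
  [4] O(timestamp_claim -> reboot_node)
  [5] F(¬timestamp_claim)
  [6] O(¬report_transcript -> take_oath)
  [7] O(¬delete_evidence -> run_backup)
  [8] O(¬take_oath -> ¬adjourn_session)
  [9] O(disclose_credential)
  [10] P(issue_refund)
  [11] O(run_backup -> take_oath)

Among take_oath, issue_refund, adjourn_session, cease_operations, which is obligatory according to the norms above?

Premise 5, F(¬timestamp_claim), is equivalent to O(timestamp_claim).
From O(timestamp_claim) and premise 4, O(timestamp_claim -> reboot_node), we obtain O(reboot_node).
Premise 2, O(delete_evidence -> ¬reboot_node), contraposes to O(reboot_node -> ¬delete_evidence); with O(reboot_node) we get O(¬delete_evidence).
With premise 7, O(¬delete_evidence -> run_backup), the K-axiom yields O(run_backup).
With premise 11, O(run_backup -> take_oath), the K-axiom yields O(take_oath).
So O(take_oath) holds — take_oath is obligatory. None of the other listed options is made obligatory by any chain of premises.

take_oath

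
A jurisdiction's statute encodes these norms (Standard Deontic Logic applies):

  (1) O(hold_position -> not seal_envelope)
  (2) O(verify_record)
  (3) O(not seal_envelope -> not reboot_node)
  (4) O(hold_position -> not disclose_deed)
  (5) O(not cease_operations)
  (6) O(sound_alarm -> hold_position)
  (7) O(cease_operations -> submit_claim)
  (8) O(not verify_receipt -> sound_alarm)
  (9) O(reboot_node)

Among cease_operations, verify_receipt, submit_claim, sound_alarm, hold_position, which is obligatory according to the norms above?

Premise 9 states O(reboot_node) outright.
Premise 3 is O(not seal_envelope -> not reboot_node); contrapositively O(reboot_node -> seal_envelope). Since O(reboot_node) holds, K gives O(seal_envelope).
Premise 1, O(hold_position -> not seal_envelope), contraposes to O(seal_envelope -> not hold_position); with O(seal_envelope) we get O(not hold_position).
Premise 6, O(sound_alarm -> hold_position), contraposes to O(not hold_position -> not sound_alarm); with O(not hold_position) we get O(not sound_alarm).
Premise 8, O(not verify_receipt -> sound_alarm), contraposes to O(not sound_alarm -> verify_receipt); with O(not sound_alarm) we get O(verify_receipt).
So O(verify_receipt) holds — verify_receipt is obligatory. None of the other listed options is made obligatory by any chain of premises.

verify_receipt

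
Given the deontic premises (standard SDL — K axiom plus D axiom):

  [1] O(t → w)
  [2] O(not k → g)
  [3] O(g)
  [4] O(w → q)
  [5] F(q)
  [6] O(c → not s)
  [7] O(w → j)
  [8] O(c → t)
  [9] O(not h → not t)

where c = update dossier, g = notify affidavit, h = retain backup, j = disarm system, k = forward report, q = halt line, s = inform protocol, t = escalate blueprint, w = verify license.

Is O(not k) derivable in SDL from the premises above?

Premise 2 is O(not k → g); even if O(g) held, inferring O(not k) would be affirming the consequent — invalid.
No other premise forces O(not k). An ideal world satisfying every premise can still have not k false, so O(not k) is not derivable.

No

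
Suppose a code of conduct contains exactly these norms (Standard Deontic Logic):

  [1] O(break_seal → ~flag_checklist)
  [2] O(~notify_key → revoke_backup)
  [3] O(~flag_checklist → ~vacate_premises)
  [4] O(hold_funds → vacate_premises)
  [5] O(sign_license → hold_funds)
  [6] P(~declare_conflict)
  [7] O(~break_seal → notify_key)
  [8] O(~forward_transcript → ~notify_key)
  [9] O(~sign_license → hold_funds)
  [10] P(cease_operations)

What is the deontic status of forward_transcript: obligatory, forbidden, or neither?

Obligatory

By case analysis on ~sign_license: premise 9 gives O(~sign_license → hold_funds) and premise 5 gives O(sign_license → hold_funds), so O(hold_funds) either way.
From O(hold_funds) and premise 4, O(hold_funds → vacate_premises), we obtain O(vacate_premises).
The contrapositive of premise 3 (O(~flag_checklist → ~vacate_premises)) is O(vacate_premises → flag_checklist), and O(vacate_premises) is already established, so O(flag_checklist).
Premise 1 is O(break_seal → ~flag_checklist); contrapositively O(flag_checklist → ~break_seal). Since O(flag_checklist) holds, K gives O(~break_seal).
Applying K to premise 7 (O(~break_seal → notify_key)) and O(~break_seal) yields O(notify_key).
Premise 8, O(~forward_transcript → ~notify_key), contraposes to O(notify_key → forward_transcript); with O(notify_key) we get O(forward_transcript).
Premises 2, 6, 10 do not contribute to this derivation.
Hence forward_transcript is obligatory.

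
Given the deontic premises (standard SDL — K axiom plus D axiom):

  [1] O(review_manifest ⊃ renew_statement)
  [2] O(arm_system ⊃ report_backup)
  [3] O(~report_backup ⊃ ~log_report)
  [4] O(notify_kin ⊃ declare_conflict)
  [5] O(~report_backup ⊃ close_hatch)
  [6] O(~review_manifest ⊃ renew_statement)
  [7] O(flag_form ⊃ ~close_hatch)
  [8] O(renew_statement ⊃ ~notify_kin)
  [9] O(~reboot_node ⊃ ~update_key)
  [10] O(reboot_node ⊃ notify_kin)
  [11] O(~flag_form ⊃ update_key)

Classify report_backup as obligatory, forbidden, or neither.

Premises 1 and 6 cover both cases: O(review_manifest ⊃ renew_statement) and O(~review_manifest ⊃ renew_statement). Since review_manifest ∨ ~review_manifest is a tautology, O(renew_statement) follows.
Applying K to premise 8 (O(renew_statement ⊃ ~notify_kin)) and O(renew_statement) yields O(~notify_kin).
Premise 10, O(reboot_node ⊃ notify_kin), contraposes to O(~notify_kin ⊃ ~reboot_node); with O(~notify_kin) we get O(~reboot_node).
Applying K to premise 9 (O(~reboot_node ⊃ ~update_key)) and O(~reboot_node) yields O(~update_key).
Premise 11 is O(~flag_form ⊃ update_key); contrapositively O(~update_key ⊃ flag_form). Since O(~update_key) holds, K gives O(flag_form).
Applying K to premise 7 (O(flag_form ⊃ ~close_hatch)) and O(flag_form) yields O(~close_hatch).
Premise 5 is O(~report_backup ⊃ close_hatch); contrapositively O(~close_hatch ⊃ report_backup). Since O(~close_hatch) holds, K gives O(report_backup).
Premises 2, 3, 4 do not contribute to this derivation.
Hence report_backup is obligatory.

Obligatory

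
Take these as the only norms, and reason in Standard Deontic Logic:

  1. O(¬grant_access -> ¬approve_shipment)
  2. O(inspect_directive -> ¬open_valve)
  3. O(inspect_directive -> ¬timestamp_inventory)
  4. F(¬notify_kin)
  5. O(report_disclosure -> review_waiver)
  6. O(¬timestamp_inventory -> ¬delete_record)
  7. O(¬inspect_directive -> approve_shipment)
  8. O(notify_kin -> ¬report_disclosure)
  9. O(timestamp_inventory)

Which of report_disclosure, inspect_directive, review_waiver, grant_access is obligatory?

grant_access

From premise 9 we have O(timestamp_inventory).
The contrapositive of premise 3 (O(inspect_directive -> ¬timestamp_inventory)) is O(timestamp_inventory -> ¬inspect_directive), and O(timestamp_inventory) is already established, so O(¬inspect_directive).
From O(¬inspect_directive) and premise 7, O(¬inspect_directive -> approve_shipment), we obtain O(approve_shipment).
Premise 1, O(¬grant_access -> ¬approve_shipment), contraposes to O(approve_shipment -> grant_access); with O(approve_shipment) we get O(grant_access).
So O(grant_access) holds — grant_access is obligatory. None of the other listed options is made obligatory by any chain of premises.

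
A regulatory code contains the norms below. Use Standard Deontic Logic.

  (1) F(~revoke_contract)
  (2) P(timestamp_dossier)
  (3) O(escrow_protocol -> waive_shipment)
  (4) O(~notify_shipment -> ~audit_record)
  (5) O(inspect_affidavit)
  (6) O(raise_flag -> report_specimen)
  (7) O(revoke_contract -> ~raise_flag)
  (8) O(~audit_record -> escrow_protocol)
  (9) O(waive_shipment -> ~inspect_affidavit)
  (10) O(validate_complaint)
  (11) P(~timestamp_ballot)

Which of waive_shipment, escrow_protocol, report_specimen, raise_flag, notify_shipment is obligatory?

notify_shipment

From premise 5 we have O(inspect_affidavit).
The contrapositive of premise 9 (O(waive_shipment -> ~inspect_affidavit)) is O(inspect_affidavit -> ~waive_shipment), and O(inspect_affidavit) is already established, so O(~waive_shipment).
The contrapositive of premise 3 (O(escrow_protocol -> waive_shipment)) is O(~waive_shipment -> ~escrow_protocol), and O(~waive_shipment) is already established, so O(~escrow_protocol).
Premise 8 is O(~audit_record -> escrow_protocol); contrapositively O(~escrow_protocol -> audit_record). Since O(~escrow_protocol) holds, K gives O(audit_record).
The contrapositive of premise 4 (O(~notify_shipment -> ~audit_record)) is O(audit_record -> notify_shipment), and O(audit_record) is already established, so O(notify_shipment).
So O(notify_shipment) holds — notify_shipment is obligatory. None of the other listed options is made obligatory by any chain of premises.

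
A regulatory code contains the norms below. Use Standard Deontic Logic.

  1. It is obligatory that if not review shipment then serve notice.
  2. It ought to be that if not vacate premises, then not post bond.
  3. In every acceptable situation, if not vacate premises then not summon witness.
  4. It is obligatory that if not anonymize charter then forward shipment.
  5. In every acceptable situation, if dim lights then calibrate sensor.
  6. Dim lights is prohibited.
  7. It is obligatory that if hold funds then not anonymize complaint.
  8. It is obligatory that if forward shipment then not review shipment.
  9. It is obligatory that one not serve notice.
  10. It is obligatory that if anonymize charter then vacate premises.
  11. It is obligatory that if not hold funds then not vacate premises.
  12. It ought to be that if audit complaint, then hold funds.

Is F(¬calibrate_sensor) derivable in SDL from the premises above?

Premise 5 is O(dim_lights → calibrate_sensor), but O(dim_lights) is not derivable from the premises, so it does not yield O(calibrate_sensor).
No other premise forces O(calibrate_sensor). An ideal world satisfying every premise can still have ¬calibrate_sensor true, so F(¬calibrate_sensor) is not derivable.

No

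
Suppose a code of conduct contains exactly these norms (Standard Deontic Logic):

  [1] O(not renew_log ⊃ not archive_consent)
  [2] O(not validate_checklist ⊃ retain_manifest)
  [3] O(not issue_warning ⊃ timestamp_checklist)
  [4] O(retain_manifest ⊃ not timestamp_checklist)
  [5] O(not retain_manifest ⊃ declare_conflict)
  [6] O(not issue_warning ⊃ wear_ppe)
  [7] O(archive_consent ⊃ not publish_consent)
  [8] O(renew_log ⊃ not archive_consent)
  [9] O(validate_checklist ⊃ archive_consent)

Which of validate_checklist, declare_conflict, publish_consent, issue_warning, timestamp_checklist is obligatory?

issue_warning

Premises 1 and 8 are O(not renew_log ⊃ not archive_consent) and O(renew_log ⊃ not archive_consent); every ideal world satisfies not renew_log or renew_log, so in either case not archive_consent holds — hence O(not archive_consent).
The contrapositive of premise 9 (O(validate_checklist ⊃ archive_consent)) is O(not archive_consent ⊃ not validate_checklist), and O(not archive_consent) is already established, so O(not validate_checklist).
With premise 2, O(not validate_checklist ⊃ retain_manifest), the K-axiom yields O(retain_manifest).
Premise 4 is O(retain_manifest ⊃ not timestamp_checklist); since O(retain_manifest), deontic closure gives O(not timestamp_checklist).
Premise 3 is O(not issue_warning ⊃ timestamp_checklist); contrapositively O(not timestamp_checklist ⊃ issue_warning). Since O(not timestamp_checklist) holds, K gives O(issue_warning).
So O(issue_warning) holds — issue_warning is obligatory. None of the other listed options is made obligatory by any chain of premises.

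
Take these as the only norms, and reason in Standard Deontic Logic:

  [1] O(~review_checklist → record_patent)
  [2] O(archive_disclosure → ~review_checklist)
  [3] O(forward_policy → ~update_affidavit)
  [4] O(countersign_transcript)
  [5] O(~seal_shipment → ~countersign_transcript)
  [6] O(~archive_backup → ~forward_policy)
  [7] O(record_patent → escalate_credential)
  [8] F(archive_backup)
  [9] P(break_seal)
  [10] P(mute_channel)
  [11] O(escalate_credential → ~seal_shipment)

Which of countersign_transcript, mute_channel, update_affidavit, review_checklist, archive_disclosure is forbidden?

From premise 4 we have O(countersign_transcript).
Premise 5 is O(~seal_shipment → ~countersign_transcript); contrapositively O(countersign_transcript → seal_shipment). Since O(countersign_transcript) holds, K gives O(seal_shipment).
The contrapositive of premise 11 (O(escalate_credential → ~seal_shipment)) is O(seal_shipment → ~escalate_credential), and O(seal_shipment) is already established, so O(~escalate_credential).
Premise 7, O(record_patent → escalate_credential), contraposes to O(~escalate_credential → ~record_patent); with O(~escalate_credential) we get O(~record_patent).
The contrapositive of premise 1 (O(~review_checklist → record_patent)) is O(~record_patent → review_checklist), and O(~record_patent) is already established, so O(review_checklist).
The contrapositive of premise 2 (O(archive_disclosure → ~review_checklist)) is O(review_checklist → ~archive_disclosure), and O(review_checklist) is already established, so O(~archive_disclosure).
So O(~archive_disclosure) holds, i.e. archive_disclosure is forbidden. None of the other listed options is forbidden under the premises.

archive_disclosure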